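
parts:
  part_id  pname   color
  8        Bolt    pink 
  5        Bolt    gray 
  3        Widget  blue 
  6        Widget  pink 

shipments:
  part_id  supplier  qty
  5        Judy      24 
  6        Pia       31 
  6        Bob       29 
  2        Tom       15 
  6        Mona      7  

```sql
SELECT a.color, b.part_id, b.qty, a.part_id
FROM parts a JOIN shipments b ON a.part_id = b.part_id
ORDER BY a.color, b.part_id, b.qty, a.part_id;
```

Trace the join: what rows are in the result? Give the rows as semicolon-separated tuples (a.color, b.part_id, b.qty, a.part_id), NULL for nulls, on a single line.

INNER JOIN keeps only pairs where the ON condition holds.
Matching on a.part_id = b.part_id.
- part_id=8: no matching b row, dropped.
- part_id=5: 1 matching b row(s), so 1 row(s) emitted.
- part_id=3: no matching b row, dropped.
- part_id=6: 3 matching b row(s), so 3 row(s) emitted.
After projecting and ordering:
a.color | b.part_id | b.qty | a.part_id
gray | 5 | 24 | 5
pink | 6 | 7 | 6
pink | 6 | 29 | 6
pink | 6 | 31 | 6

(gray, 5, 24, 5); (pink, 6, 7, 6); (pink, 6, 29, 6); (pink, 6, 31, 6)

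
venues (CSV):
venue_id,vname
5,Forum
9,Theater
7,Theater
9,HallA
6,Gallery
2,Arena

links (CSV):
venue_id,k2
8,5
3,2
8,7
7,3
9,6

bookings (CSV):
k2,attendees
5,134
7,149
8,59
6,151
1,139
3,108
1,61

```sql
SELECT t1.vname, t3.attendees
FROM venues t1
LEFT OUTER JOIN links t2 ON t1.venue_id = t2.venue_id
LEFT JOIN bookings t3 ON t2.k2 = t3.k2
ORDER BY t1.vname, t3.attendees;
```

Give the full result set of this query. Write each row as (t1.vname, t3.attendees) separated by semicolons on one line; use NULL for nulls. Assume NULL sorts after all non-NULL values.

Step 1 — t1 LEFT JOIN t2 on venue_id → 6 row(s).
Then LEFT JOIN `bookings t3` on k2: each of those 6 rows is kept; rows whose t2.k2 has no match in t3 get NULL for t3's columns.

(Arena, NULL); (Forum, NULL); (Gallery, NULL); (HallA, 151); (Theater, 108); (Theater, 151)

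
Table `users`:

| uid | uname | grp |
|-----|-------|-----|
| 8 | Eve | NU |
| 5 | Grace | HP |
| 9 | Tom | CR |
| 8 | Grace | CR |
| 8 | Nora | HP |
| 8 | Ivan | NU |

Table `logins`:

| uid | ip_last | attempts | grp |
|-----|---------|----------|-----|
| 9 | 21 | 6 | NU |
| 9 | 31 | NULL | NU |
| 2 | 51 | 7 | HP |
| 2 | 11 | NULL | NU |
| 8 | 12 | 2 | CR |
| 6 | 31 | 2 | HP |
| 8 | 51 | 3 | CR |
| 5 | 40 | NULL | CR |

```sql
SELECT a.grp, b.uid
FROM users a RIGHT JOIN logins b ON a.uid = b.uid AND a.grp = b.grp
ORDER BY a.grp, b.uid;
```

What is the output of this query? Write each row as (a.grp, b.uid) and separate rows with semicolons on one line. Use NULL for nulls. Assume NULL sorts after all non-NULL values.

(CR, 8); (CR, 8); (NULL, 2); (NULL, 2); (NULL, 5); (NULL, 6); (NULL, 9); (NULL, 9)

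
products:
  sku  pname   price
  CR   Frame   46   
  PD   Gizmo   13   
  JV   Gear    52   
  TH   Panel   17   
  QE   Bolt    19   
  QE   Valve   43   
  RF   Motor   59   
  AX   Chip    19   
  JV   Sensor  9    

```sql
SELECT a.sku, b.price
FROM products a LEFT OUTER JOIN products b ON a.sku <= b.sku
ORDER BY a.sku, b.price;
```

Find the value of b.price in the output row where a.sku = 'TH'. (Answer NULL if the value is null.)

17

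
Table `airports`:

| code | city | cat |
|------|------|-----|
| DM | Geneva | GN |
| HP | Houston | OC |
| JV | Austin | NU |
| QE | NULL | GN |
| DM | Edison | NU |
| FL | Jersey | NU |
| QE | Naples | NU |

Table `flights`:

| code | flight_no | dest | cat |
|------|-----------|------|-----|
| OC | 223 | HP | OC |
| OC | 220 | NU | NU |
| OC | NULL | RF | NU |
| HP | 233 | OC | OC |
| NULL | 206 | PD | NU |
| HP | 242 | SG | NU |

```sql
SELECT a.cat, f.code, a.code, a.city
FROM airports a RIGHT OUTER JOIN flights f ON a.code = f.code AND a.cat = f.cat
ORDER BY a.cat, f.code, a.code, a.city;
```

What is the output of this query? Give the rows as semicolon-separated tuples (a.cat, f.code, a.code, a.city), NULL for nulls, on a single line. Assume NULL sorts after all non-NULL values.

RIGHT JOIN keeps every row from `flights`; unmatched rows get NULL for `airports`'s columns.
Matching on a.code = f.code AND a.cat = f.cat. A NULL in a compared column never satisfies the condition.
Matched pairs: 1; unmatched f rows kept: 5.

(OC, HP, HP, Houston); (NULL, HP, NULL, NULL); (NULL, OC, NULL, NULL); (NULL, OC, NULL, NULL); (NULL, OC, NULL, NULL); (NULL, NULL, NULL, NULL)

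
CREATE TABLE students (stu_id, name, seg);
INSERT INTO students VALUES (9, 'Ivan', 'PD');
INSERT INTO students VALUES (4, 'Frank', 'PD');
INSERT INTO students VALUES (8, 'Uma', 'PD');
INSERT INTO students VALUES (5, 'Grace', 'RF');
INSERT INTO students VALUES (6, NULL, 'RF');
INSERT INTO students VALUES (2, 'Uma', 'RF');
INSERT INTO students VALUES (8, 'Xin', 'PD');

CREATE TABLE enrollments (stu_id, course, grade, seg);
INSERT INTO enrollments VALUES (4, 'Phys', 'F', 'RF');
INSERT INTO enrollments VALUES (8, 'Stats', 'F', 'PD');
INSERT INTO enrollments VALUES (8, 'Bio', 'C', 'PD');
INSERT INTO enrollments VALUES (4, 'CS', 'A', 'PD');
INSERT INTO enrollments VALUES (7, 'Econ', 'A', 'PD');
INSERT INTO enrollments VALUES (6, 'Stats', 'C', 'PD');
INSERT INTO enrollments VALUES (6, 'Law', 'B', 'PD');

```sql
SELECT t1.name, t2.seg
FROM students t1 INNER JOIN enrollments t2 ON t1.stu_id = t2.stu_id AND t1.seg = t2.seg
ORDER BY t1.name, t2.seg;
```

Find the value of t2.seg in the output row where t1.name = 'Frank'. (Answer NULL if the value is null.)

PD

INNER JOIN keeps only pairs where the ON condition holds.
Matching on t1.stu_id = t2.stu_id AND t1.seg = t2.seg.
- t1 row (stu_id=9, seg=PD): no match → dropped.
- t1 row (stu_id=4, seg=PD): matches 1 t2 row(s) → 1 output row(s).
- t1 row (stu_id=8, seg=PD): matches 2 t2 row(s) → 2 output row(s).
- t1 row (stu_id=5, seg=RF): no match → dropped.
- t1 row (stu_id=6, seg=RF): no match → dropped.
- t1 row (stu_id=2, seg=RF): no match → dropped.
- t1 row (stu_id=8, seg=PD): matches 2 t2 row(s) → 2 output row(s).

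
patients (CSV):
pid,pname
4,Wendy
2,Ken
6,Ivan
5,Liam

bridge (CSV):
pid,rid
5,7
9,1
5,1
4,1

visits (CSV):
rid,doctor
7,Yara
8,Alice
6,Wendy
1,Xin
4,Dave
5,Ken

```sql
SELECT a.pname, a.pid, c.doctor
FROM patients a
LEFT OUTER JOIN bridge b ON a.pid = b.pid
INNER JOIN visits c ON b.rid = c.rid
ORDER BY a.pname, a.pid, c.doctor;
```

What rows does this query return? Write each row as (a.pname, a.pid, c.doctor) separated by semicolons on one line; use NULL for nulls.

(Liam, 5, Xin); (Liam, 5, Yara); (Wendy, 4, Xin)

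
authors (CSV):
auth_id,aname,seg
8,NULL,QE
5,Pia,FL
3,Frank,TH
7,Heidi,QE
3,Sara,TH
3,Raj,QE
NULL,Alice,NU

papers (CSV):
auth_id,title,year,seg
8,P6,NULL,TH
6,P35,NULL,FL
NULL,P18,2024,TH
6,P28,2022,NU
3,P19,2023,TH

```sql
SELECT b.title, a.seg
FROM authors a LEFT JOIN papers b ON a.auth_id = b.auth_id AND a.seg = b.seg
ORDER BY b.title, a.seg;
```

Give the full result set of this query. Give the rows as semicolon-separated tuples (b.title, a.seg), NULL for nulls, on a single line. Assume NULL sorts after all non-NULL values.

LEFT JOIN keeps every row from `authors`; unmatched rows get NULL for `papers`'s columns.
Matching on a.auth_id = b.auth_id AND a.seg = b.seg. A NULL in a compared column never satisfies the condition.
Matched pairs: 2; unmatched a rows kept: 5.

(P19, TH); (P19, TH); (NULL, FL); (NULL, NU); (NULL, QE); (NULL, QE); (NULL, QE)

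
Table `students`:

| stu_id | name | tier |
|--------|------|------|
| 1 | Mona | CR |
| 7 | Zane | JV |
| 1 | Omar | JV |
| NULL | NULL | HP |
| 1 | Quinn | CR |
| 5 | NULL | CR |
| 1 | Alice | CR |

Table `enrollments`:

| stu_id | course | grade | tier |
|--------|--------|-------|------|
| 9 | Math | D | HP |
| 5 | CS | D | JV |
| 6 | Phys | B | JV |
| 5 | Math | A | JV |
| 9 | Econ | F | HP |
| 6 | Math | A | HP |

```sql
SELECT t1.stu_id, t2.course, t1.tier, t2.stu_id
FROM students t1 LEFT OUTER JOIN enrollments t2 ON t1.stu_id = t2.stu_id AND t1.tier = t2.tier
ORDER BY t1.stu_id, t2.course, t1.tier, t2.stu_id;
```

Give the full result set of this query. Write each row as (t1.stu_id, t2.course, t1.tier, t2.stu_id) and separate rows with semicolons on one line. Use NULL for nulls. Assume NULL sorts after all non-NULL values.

(1, NULL, CR, NULL); (1, NULL, CR, NULL); (1, NULL, CR, NULL); (1, NULL, JV, NULL); (5, NULL, CR, NULL); (7, NULL, JV, NULL); (NULL, NULL, HP, NULL)

LEFT JOIN keeps every row from `students`; unmatched rows get NULL for `enrollments`'s columns.
Matching on t1.stu_id = t2.stu_id AND t1.tier = t2.tier. A NULL in a compared column never satisfies the condition.
- t1 row (stu_id=1, tier=CR): no match → kept, t2 columns NULL.
- t1 row (stu_id=7, tier=JV): no match → kept, t2 columns NULL.
- t1 row (stu_id=1, tier=JV): no match → kept, t2 columns NULL.
- t1 row (stu_id=NULL, tier=HP): no match → kept, t2 columns NULL.
- t1 row (stu_id=1, tier=CR): no match → kept, t2 columns NULL.
- t1 row (stu_id=5, tier=CR): no match → kept, t2 columns NULL.
- t1 row (stu_id=1, tier=CR): no match → kept, t2 columns NULL.
After projecting and ordering:
t1.stu_id | t2.course | t1.tier | t2.stu_id
1 | NULL | CR | NULL
1 | NULL | CR | NULL
1 | NULL | CR | NULL
1 | NULL | JV | NULL
5 | NULL | CR | NULL
7 | NULL | JV | NULL
NULL | NULL | HP | NULL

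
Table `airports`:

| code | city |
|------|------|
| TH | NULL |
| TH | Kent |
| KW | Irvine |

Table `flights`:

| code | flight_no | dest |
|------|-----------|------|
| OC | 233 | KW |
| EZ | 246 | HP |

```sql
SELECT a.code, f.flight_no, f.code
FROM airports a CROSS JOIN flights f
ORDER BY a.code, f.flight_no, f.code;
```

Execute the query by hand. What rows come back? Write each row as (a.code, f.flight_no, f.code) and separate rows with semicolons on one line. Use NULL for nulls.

(KW, 233, OC); (KW, 246, EZ); (TH, 233, OC); (TH, 233, OC); (TH, 246, EZ); (TH, 246, EZ)

CROSS JOIN pairs every row of `airports` with every row of `flights`: 3 × 2 = 6 rows.
After projecting and ordering:
a.code | f.flight_no | f.code
KW | 233 | OC
KW | 246 | EZ
TH | 233 | OC
TH | 233 | OC
TH | 246 | EZ
TH | 246 | EZ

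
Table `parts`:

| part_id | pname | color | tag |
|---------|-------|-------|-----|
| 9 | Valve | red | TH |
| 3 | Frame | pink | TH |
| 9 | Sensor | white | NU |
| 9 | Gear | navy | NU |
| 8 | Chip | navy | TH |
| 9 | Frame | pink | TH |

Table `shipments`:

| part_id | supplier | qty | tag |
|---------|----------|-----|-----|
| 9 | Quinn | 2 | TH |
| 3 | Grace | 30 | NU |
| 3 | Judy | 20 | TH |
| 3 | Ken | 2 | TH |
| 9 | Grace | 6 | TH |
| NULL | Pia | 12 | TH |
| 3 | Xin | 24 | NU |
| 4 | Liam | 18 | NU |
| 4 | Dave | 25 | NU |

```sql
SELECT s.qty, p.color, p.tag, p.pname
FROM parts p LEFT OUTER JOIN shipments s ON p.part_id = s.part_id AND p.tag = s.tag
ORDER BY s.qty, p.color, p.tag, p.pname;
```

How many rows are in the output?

9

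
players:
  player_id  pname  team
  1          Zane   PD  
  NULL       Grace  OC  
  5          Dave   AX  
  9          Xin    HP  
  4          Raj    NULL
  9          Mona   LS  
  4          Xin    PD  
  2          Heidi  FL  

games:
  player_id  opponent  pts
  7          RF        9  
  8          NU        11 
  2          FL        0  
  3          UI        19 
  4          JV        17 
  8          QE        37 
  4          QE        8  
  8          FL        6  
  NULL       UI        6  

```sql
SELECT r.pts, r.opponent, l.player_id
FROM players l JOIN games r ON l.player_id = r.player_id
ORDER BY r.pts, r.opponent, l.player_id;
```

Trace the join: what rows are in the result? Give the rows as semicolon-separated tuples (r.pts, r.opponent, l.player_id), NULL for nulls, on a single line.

(0, FL, 2); (8, QE, 4); (8, QE, 4); (17, JV, 4); (17, JV, 4)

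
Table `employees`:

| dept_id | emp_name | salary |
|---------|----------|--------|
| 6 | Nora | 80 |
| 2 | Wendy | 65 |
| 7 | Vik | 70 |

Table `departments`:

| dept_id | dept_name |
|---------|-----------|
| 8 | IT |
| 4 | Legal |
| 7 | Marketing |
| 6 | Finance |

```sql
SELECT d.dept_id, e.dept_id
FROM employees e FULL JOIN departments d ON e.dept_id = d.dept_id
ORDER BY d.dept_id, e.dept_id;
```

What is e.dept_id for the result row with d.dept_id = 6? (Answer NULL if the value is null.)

6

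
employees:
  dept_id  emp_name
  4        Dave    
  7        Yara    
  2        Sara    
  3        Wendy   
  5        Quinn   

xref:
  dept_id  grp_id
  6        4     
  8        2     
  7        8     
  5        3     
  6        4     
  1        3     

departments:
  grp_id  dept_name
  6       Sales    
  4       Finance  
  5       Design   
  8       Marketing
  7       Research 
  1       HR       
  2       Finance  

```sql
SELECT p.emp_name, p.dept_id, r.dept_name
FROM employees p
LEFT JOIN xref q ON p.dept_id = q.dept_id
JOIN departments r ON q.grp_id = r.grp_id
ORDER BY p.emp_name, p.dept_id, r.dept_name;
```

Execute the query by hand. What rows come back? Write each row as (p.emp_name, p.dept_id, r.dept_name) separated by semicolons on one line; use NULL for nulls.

(Yara, 7, Marketing)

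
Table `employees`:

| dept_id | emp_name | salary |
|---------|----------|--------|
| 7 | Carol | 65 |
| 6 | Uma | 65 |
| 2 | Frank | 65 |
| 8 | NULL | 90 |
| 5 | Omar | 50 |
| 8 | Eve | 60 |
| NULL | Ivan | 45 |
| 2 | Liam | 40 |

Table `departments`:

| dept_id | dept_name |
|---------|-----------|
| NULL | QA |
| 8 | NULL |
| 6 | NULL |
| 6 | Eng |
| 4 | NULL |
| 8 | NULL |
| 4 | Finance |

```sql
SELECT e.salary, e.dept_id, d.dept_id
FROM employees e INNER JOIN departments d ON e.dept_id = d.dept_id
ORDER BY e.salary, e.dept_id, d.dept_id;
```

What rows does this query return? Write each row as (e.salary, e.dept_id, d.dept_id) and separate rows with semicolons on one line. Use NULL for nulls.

INNER JOIN keeps only pairs where the ON condition holds.
Matching on e.dept_id = d.dept_id. A NULL in a compared column never satisfies the condition.
- e row (dept_id=7): no match → dropped.
- e row (dept_id=6): matches 2 d row(s) → 2 output row(s).
- e row (dept_id=2): no match → dropped.
- e row (dept_id=8): matches 2 d row(s) → 2 output row(s).
- e row (dept_id=5): no match → dropped.
- e row (dept_id=8): matches 2 d row(s) → 2 output row(s).
- e row (dept_id=NULL): no match → dropped.
- e row (dept_id=2): no match → dropped.
After projecting and ordering:
e.salary | e.dept_id | d.dept_id
60 | 8 | 8
60 | 8 | 8
65 | 6 | 6
65 | 6 | 6
90 | 8 | 8
90 | 8 | 8

(60, 8, 8); (60, 8, 8); (65, 6, 6); (65, 6, 6); (90, 8, 8); (90, 8, 8)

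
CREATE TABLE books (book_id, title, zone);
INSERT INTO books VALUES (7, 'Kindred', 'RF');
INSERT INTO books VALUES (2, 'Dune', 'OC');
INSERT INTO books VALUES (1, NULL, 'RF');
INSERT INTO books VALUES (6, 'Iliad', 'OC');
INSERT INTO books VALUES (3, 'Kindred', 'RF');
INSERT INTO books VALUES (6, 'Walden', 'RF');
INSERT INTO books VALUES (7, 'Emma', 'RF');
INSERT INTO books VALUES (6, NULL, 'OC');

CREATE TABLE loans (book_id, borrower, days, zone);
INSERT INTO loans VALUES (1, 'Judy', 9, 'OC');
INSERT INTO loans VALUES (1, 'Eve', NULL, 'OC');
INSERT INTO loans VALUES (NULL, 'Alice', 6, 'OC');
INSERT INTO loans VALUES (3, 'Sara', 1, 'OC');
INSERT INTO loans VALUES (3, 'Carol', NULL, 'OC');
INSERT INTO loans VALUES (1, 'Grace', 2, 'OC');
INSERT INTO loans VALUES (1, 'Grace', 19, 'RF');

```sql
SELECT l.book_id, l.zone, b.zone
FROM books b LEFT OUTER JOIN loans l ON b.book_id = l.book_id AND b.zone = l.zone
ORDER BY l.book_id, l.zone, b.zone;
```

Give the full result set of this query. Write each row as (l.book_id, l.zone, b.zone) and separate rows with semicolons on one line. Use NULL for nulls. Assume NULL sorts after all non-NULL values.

(1, RF, RF); (NULL, NULL, OC); (NULL, NULL, OC); (NULL, NULL, OC); (NULL, NULL, RF); (NULL, NULL, RF); (NULL, NULL, RF); (NULL, NULL, RF)

LEFT JOIN keeps every row from `books`; unmatched rows get NULL for `loans`'s columns.
Matching on b.book_id = l.book_id AND b.zone = l.zone. A NULL in a compared column never satisfies the condition.
Matched pairs: 1; unmatched b rows kept: 7.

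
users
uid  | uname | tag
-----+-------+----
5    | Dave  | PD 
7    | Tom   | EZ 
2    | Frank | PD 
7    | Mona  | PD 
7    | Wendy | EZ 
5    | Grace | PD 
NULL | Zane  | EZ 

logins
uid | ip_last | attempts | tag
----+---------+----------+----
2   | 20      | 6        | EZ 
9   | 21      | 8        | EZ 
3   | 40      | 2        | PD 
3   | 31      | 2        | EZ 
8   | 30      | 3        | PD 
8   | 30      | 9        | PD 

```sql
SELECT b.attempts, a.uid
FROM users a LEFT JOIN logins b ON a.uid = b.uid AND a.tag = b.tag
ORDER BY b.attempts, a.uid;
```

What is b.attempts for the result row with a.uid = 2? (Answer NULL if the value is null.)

NULL

LEFT JOIN keeps every row from `users`; unmatched rows get NULL for `logins`'s columns.
Matching on a.uid = b.uid AND a.tag = b.tag. A NULL in a compared column never satisfies the condition.
- a[0] uid=5, tag=PD → no match; kept with NULLs on the b side.
- a[1] uid=7, tag=EZ → no match; kept with NULLs on the b side.
- a[2] uid=2, tag=PD → no match; kept with NULLs on the b side.
- a[3] uid=7, tag=PD → no match; kept with NULLs on the b side.
- a[4] uid=7, tag=EZ → no match; kept with NULLs on the b side.
- a[5] uid=5, tag=PD → no match; kept with NULLs on the b side.
- a[6] uid=NULL, tag=EZ → no match; kept with NULLs on the b side.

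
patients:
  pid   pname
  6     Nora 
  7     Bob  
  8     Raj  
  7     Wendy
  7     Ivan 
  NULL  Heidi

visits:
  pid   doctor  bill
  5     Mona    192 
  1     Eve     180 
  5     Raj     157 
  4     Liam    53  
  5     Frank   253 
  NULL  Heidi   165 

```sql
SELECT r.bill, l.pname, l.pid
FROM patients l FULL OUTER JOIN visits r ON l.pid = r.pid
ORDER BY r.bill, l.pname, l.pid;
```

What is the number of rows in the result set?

FULL OUTER JOIN keeps every row from both sides; unmatched rows get NULL for the other side's columns.
Matching on l.pid = r.pid. A NULL in a compared column never satisfies the condition.
- l row (pid=6): no match → kept, r columns NULL.
- l row (pid=7): no match → kept, r columns NULL.
- l row (pid=8): no match → kept, r columns NULL.
- l row (pid=7): no match → kept, r columns NULL.
- l row (pid=7): no match → kept, r columns NULL.
- l row (pid=NULL): no match → kept, r columns NULL.
- 6 r row(s) had no l match → kept, l columns NULL.
Total: 0 matched + 12 padded = 12 rows.

12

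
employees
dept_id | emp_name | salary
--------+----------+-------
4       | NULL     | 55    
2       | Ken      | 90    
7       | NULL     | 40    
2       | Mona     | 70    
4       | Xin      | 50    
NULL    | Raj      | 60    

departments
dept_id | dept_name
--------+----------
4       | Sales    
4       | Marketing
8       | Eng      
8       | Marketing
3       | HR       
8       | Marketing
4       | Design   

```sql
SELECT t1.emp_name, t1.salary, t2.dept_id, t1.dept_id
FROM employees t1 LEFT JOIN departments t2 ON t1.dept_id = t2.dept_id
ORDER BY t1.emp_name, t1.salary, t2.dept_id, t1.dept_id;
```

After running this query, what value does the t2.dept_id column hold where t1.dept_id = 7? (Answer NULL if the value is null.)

LEFT JOIN keeps every row from `employees`; unmatched rows get NULL for `departments`'s columns.
Matching on t1.dept_id = t2.dept_id. A NULL in a compared column never satisfies the condition.
Matched pairs: 6; unmatched t1 rows kept: 4.

NULL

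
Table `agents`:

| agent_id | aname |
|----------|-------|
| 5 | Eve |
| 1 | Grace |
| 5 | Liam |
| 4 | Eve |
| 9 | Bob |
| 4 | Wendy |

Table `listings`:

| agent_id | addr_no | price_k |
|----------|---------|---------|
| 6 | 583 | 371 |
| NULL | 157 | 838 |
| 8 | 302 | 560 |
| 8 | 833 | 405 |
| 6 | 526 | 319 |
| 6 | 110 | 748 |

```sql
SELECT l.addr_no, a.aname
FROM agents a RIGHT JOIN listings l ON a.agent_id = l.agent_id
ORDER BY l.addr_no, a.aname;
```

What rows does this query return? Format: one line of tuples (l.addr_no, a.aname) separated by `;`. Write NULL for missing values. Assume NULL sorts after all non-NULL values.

RIGHT JOIN keeps every row from `listings`; unmatched rows get NULL for `agents`'s columns.
Matching on a.agent_id = l.agent_id. A NULL in a compared column never satisfies the condition.
Matched pairs: 0; unmatched l rows kept: 6.

(110, NULL); (157, NULL); (302, NULL); (526, NULL); (583, NULL); (833, NULL)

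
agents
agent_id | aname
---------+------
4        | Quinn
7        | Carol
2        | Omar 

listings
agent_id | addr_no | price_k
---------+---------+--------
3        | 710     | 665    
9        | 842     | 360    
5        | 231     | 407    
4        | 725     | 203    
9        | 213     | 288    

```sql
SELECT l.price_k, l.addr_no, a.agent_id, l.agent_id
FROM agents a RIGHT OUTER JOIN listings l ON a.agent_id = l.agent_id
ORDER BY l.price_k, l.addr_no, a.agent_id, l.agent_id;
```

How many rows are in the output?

5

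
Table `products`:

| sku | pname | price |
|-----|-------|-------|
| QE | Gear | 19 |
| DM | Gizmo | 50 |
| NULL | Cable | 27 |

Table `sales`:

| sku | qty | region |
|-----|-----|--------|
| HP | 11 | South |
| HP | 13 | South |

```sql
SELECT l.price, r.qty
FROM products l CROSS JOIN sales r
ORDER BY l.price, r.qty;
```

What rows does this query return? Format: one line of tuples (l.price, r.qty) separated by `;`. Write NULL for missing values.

(19, 11); (19, 13); (27, 11); (27, 13); (50, 11); (50, 13)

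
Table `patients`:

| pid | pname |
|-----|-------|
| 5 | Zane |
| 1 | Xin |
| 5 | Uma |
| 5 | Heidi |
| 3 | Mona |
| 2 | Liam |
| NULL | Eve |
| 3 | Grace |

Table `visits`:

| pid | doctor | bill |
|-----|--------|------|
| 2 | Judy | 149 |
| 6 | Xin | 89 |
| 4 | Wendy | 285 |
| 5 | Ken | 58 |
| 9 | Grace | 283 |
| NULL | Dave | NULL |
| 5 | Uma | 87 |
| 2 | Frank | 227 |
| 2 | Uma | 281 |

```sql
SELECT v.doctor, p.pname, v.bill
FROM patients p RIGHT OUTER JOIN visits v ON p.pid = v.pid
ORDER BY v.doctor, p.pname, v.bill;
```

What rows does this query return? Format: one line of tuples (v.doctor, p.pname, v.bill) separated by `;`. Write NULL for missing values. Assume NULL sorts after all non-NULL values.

(Dave, NULL, NULL); (Frank, Liam, 227); (Grace, NULL, 283); (Judy, Liam, 149); (Ken, Heidi, 58); (Ken, Uma, 58); (Ken, Zane, 58); (Uma, Heidi, 87); (Uma, Liam, 281); (Uma, Uma, 87); (Uma, Zane, 87); (Wendy, NULL, 285); (Xin, NULL, 89)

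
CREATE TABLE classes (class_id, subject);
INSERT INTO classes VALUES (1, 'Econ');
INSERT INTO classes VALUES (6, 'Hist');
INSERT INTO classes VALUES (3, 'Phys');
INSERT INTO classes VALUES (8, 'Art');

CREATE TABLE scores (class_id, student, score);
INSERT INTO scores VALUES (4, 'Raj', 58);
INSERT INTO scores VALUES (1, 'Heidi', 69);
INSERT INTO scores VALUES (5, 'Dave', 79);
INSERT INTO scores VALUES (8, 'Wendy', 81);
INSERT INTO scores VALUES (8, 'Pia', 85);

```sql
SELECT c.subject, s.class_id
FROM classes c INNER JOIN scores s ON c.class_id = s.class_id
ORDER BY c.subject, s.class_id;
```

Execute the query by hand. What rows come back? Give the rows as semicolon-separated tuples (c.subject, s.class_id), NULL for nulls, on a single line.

INNER JOIN keeps only pairs where the ON condition holds.
Matching on c.class_id = s.class_id.
- c row (class_id=1): matches 1 s row(s) → 1 output row(s).
- c row (class_id=6): no match → dropped.
- c row (class_id=3): no match → dropped.
- c row (class_id=8): matches 2 s row(s) → 2 output row(s).
After projecting and ordering:
c.subject | s.class_id
Art | 8
Art | 8
Econ | 1

(Art, 8); (Art, 8); (Econ, 1)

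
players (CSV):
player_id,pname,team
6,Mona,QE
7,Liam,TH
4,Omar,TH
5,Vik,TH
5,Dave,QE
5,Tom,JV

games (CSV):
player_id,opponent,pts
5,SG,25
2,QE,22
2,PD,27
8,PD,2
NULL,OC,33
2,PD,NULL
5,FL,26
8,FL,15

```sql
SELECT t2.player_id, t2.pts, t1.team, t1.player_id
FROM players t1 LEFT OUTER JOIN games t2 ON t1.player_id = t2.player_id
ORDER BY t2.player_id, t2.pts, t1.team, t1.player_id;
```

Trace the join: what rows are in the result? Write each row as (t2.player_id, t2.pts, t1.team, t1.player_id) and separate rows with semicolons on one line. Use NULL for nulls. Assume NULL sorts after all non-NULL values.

(5, 25, JV, 5); (5, 25, QE, 5); (5, 25, TH, 5); (5, 26, JV, 5); (5, 26, QE, 5); (5, 26, TH, 5); (NULL, NULL, QE, 6); (NULL, NULL, TH, 4); (NULL, NULL, TH, 7)

LEFT JOIN keeps every row from `players`; unmatched rows get NULL for `games`'s columns.
Matching on t1.player_id = t2.player_id. A NULL in a compared column never satisfies the condition.
Matched pairs: 6; unmatched t1 rows kept: 3.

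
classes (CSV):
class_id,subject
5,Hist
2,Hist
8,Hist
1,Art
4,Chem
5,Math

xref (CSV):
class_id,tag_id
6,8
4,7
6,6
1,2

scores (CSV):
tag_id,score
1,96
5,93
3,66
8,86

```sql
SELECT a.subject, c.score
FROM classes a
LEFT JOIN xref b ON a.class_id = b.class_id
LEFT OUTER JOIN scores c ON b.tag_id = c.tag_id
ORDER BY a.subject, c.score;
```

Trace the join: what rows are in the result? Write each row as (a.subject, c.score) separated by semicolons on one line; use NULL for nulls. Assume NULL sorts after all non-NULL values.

(Art, NULL); (Chem, NULL); (Hist, NULL); (Hist, NULL); (Hist, NULL); (Math, NULL)

Joins associate left-to-right: classes LEFT JOIN xref on class_id gives 6 intermediate row(s).
Then LEFT JOIN `scores c` on tag_id: each of those 6 rows is kept; rows whose b.tag_id has no match in c get NULL for c's columns.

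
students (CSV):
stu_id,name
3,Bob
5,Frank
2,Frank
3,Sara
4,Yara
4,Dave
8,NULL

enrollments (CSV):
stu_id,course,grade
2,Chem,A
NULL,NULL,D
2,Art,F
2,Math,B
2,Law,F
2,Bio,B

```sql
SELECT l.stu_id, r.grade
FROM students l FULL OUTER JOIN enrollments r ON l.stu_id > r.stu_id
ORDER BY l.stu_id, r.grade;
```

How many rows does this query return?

32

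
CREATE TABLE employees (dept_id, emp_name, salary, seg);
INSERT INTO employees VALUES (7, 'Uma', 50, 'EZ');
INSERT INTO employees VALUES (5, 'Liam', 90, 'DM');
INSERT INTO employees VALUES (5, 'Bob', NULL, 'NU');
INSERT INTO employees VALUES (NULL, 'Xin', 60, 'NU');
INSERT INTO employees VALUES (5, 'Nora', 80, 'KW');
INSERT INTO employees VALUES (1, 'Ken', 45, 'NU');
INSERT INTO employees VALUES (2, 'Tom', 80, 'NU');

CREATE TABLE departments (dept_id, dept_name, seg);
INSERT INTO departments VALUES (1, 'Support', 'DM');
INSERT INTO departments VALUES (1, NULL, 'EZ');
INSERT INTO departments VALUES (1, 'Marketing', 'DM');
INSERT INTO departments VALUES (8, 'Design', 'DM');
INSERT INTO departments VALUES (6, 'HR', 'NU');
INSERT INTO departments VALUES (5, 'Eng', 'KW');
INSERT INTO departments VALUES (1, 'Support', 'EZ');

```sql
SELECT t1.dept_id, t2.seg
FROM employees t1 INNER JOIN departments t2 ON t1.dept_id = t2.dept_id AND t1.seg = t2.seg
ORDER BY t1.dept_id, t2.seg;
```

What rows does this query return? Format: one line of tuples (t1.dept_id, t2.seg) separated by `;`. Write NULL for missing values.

INNER JOIN keeps only pairs where the ON condition holds.
Matching on t1.dept_id = t2.dept_id AND t1.seg = t2.seg. A NULL in a compared column never satisfies the condition.
Matched pairs: 1.

(5, KW)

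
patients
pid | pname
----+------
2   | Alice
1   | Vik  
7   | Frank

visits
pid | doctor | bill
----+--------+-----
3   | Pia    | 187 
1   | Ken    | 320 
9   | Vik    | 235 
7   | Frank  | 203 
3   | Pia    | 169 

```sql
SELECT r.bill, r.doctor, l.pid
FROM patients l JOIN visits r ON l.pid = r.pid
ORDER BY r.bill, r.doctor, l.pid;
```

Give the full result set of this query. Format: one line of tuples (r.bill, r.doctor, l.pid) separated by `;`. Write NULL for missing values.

(203, Frank, 7); (320, Ken, 1)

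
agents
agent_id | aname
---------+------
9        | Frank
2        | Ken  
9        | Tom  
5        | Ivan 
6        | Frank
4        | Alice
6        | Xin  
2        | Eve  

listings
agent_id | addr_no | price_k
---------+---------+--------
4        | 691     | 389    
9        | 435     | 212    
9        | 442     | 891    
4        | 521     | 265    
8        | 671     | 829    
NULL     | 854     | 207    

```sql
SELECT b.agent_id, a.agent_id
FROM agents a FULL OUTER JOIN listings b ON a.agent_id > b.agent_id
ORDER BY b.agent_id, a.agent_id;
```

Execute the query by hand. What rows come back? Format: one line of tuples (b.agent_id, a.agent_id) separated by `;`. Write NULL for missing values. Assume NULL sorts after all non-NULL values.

(4, 5); (4, 5); (4, 6); (4, 6); (4, 6); (4, 6); (4, 9); (4, 9); (4, 9); (4, 9); (8, 9); (8, 9); (9, NULL); (9, NULL); (NULL, 2); (NULL, 2); (NULL, 4); (NULL, NULL)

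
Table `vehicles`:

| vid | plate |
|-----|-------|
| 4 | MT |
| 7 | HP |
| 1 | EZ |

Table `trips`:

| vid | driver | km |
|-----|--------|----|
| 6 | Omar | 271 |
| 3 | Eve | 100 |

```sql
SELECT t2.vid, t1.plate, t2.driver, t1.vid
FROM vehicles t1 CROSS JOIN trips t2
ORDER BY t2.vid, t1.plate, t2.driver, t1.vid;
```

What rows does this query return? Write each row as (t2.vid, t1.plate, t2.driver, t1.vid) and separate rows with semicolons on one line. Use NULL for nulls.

(3, EZ, Eve, 1); (3, HP, Eve, 7); (3, MT, Eve, 4); (6, EZ, Omar, 1); (6, HP, Omar, 7); (6, MT, Omar, 4)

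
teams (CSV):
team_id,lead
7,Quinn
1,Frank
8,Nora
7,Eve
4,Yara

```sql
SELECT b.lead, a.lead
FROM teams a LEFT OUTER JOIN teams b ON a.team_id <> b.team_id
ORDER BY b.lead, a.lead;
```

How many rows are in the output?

LEFT JOIN keeps every row from `teams a`; unmatched rows get NULL for `teams b`'s columns.
Matching on a.team_id <> b.team_id.
- a[0] team_id=7 → 3 match(es) in b → 3 row(s).
- a[1] team_id=1 → 4 match(es) in b → 4 row(s).
- a[2] team_id=8 → 4 match(es) in b → 4 row(s).
- a[3] team_id=7 → 3 match(es) in b → 3 row(s).
- a[4] team_id=4 → 4 match(es) in b → 4 row(s).
Total: 18 rows.

18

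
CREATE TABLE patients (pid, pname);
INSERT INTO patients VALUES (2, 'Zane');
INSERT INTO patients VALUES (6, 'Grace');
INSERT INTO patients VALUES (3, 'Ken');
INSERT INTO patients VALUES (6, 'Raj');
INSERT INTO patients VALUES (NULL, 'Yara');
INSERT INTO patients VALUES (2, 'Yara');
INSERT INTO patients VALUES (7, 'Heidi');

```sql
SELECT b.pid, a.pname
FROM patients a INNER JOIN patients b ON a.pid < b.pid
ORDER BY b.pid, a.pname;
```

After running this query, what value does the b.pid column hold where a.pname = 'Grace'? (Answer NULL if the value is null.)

INNER JOIN keeps only pairs where the ON condition holds.
Matching on a.pid < b.pid. A NULL in a compared column never satisfies the condition.
- a (pid=2) pairs with 4 row(s) of b.
- a (pid=6) pairs with 1 row(s) of b.
- a (pid=3) pairs with 3 row(s) of b.
- a (pid=6) pairs with 1 row(s) of b.
- a (pid=NULL) has no partner → excluded.
- a (pid=2) pairs with 4 row(s) of b.
- a (pid=7) has no partner → excluded.

7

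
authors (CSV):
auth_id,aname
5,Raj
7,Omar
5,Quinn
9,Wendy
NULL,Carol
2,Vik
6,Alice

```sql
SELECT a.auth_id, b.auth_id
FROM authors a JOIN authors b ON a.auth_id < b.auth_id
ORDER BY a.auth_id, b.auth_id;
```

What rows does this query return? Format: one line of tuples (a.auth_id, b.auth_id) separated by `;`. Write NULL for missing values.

(2, 5); (2, 5); (2, 6); (2, 7); (2, 9); (5, 6); (5, 6); (5, 7); (5, 7); (5, 9); (5, 9); (6, 7); (6, 9); (7, 9)

INNER JOIN keeps only pairs where the ON condition holds.
Matching on a.auth_id < b.auth_id. A NULL in a compared column never satisfies the condition.
Matched pairs: 14.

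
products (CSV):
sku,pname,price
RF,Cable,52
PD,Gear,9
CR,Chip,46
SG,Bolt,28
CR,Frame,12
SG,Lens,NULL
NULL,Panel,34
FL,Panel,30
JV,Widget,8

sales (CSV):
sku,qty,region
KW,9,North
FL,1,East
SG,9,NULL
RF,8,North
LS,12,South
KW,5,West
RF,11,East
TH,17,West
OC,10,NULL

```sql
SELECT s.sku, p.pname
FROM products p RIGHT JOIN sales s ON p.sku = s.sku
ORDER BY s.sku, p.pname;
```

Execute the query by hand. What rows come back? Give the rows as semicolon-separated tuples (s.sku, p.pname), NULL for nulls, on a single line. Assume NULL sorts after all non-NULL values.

RIGHT JOIN keeps every row from `sales`; unmatched rows get NULL for `products`'s columns.
Matching on p.sku = s.sku. A NULL in a compared column never satisfies the condition.
- sku=RF: 2 matching s row(s), so 2 row(s) emitted.
- sku=PD: no matching s row.
- sku=CR: no matching s row.
- sku=SG: 1 matching s row(s), so 1 row(s) emitted.
- sku=CR: no matching s row.
- sku=SG: 1 matching s row(s), so 1 row(s) emitted.
- sku=NULL: no matching s row.
- sku=FL: 1 matching s row(s), so 1 row(s) emitted.
- sku=JV: no matching s row.
- plus 5 unmatched s row(s), each kept with NULL p columns.
After projecting and ordering:
s.sku | p.pname
FL | Panel
KW | NULL
KW | NULL
LS | NULL
OC | NULL
RF | Cable
RF | Cable
SG | Bolt
SG | Lens
TH | NULL

(FL, Panel); (KW, NULL); (KW, NULL); (LS, NULL); (OC, NULL); (RF, Cable); (RF, Cable); (SG, Bolt); (SG, Lens); (TH, NULL)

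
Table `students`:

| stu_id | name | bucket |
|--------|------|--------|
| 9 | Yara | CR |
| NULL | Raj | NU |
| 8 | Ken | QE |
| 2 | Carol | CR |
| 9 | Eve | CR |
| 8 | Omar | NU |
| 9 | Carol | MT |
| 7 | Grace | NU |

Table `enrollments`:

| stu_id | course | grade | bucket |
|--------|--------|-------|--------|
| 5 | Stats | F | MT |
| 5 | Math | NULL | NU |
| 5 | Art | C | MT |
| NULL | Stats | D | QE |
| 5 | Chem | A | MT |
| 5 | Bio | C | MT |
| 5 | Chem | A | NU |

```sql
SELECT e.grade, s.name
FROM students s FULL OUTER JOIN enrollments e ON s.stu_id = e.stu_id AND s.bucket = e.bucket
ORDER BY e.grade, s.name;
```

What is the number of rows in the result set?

15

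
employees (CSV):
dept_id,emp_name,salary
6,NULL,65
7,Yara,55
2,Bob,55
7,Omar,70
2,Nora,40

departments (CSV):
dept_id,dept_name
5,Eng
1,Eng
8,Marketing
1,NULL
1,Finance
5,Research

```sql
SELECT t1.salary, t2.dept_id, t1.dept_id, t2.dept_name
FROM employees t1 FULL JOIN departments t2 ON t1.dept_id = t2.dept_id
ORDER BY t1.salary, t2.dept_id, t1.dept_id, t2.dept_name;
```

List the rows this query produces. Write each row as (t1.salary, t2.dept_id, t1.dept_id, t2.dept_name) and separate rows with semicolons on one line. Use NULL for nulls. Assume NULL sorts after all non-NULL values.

(40, NULL, 2, NULL); (55, NULL, 2, NULL); (55, NULL, 7, NULL); (65, NULL, 6, NULL); (70, NULL, 7, NULL); (NULL, 1, NULL, Eng); (NULL, 1, NULL, Finance); (NULL, 1, NULL, NULL); (NULL, 5, NULL, Eng); (NULL, 5, NULL, Research); (NULL, 8, NULL, Marketing)

FULL OUTER JOIN keeps every row from both sides; unmatched rows get NULL for the other side's columns.
Matching on t1.dept_id = t2.dept_id.
- dept_id=6: no t2 row matches, row kept with t2 columns NULL.
- dept_id=7: no t2 row matches, row kept with t2 columns NULL.
- dept_id=2: no t2 row matches, row kept with t2 columns NULL.
- dept_id=7: no t2 row matches, row kept with t2 columns NULL.
- dept_id=2: no t2 row matches, row kept with t2 columns NULL.
- 6 t2 row(s) had no t1 match → kept, t1 columns NULL.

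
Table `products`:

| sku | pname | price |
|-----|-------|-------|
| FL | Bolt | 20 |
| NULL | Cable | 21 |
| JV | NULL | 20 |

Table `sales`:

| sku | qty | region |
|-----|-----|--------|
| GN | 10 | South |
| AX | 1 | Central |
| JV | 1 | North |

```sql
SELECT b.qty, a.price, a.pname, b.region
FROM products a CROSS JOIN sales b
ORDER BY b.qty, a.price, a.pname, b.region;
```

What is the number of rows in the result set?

CROSS JOIN pairs every row of `products` with every row of `sales`: 3 × 3 = 9 rows.

9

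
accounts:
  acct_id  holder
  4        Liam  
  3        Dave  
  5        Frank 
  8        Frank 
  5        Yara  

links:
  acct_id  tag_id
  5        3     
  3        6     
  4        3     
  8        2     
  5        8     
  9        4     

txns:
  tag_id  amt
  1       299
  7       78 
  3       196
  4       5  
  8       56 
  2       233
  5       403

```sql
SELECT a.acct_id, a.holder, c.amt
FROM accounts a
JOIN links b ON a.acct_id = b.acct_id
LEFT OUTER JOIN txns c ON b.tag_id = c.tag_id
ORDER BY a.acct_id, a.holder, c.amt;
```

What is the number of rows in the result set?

7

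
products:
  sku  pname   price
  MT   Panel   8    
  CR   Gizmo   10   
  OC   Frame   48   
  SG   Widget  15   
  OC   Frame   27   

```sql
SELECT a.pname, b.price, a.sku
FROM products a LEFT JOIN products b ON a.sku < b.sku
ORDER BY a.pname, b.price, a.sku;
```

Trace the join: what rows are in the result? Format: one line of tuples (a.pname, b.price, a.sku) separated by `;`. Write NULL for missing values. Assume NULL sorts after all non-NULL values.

LEFT JOIN keeps every row from `products a`; unmatched rows get NULL for `products b`'s columns.
Matching on a.sku < b.sku.
- sku=MT: 3 matching b row(s), so 3 row(s) emitted.
- sku=CR: 4 matching b row(s), so 4 row(s) emitted.
- sku=OC: 1 matching b row(s), so 1 row(s) emitted.
- sku=SG: no b row matches, row kept with b columns NULL.
- sku=OC: 1 matching b row(s), so 1 row(s) emitted.
After projecting and ordering:
a.pname | b.price | a.sku
Frame | 15 | OC
Frame | 15 | OC
Gizmo | 8 | CR
Gizmo | 15 | CR
Gizmo | 27 | CR
Gizmo | 48 | CR
Panel | 15 | MT
Panel | 27 | MT
Panel | 48 | MT
Widget | NULL | SG

(Frame, 15, OC); (Frame, 15, OC); (Gizmo, 8, CR); (Gizmo, 15, CR); (Gizmo, 27, CR); (Gizmo, 48, CR); (Panel, 15, MT); (Panel, 27, MT); (Panel, 48, MT); (Widget, NULL, SG)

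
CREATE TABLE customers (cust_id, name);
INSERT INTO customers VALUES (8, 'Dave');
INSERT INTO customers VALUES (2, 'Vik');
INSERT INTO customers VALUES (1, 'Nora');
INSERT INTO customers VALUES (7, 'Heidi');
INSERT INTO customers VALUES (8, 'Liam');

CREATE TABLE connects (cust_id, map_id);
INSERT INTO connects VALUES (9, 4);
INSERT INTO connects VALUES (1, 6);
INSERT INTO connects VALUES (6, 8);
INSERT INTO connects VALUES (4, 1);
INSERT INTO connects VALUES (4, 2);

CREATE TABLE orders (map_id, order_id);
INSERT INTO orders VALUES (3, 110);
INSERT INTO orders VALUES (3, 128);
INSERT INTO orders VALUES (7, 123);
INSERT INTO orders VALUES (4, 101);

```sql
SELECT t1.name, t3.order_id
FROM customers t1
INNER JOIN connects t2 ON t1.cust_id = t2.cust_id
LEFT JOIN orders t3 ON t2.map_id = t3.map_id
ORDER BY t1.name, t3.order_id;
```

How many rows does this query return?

Step 1 — t1 INNER JOIN t2 on cust_id → 1 row(s).
Then LEFT JOIN `orders t3` on map_id: each of those 1 rows is kept; rows whose t2.map_id has no match in t3 get NULL for t3's columns.
Result: 1 row(s).

1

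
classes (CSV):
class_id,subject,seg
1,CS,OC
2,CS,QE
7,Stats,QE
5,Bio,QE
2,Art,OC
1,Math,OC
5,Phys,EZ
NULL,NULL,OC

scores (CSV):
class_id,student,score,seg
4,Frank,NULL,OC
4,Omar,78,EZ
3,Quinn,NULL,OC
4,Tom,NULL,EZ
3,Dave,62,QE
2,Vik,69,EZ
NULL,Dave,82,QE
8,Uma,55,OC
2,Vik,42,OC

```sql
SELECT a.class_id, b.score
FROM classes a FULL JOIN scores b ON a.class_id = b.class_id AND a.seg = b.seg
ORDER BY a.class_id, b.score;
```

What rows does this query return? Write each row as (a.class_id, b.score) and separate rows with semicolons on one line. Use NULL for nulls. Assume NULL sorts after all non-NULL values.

FULL OUTER JOIN keeps every row from both sides; unmatched rows get NULL for the other side's columns.
Matching on a.class_id = b.class_id AND a.seg = b.seg. A NULL in a compared column never satisfies the condition.
Matched pairs: 1; unmatched a rows kept: 7; unmatched b rows kept: 8.

(1, NULL); (1, NULL); (2, 42); (2, NULL); (5, NULL); (5, NULL); (7, NULL); (NULL, 55); (NULL, 62); (NULL, 69); (NULL, 78); (NULL, 82); (NULL, NULL); (NULL, NULL); (NULL, NULL); (NULL, NULL)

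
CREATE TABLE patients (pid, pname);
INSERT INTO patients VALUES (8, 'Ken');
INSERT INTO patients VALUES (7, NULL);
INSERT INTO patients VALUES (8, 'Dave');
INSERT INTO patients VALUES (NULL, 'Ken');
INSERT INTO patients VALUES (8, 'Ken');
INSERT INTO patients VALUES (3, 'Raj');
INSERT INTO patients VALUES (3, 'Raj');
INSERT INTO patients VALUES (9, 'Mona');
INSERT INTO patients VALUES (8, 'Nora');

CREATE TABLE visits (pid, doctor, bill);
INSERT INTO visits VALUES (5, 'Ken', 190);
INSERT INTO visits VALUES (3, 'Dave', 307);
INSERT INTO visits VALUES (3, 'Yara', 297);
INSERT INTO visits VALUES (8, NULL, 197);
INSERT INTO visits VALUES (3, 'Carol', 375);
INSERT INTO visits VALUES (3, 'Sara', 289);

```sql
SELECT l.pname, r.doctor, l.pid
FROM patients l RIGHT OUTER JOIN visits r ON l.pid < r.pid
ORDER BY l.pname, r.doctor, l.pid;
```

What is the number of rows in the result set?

9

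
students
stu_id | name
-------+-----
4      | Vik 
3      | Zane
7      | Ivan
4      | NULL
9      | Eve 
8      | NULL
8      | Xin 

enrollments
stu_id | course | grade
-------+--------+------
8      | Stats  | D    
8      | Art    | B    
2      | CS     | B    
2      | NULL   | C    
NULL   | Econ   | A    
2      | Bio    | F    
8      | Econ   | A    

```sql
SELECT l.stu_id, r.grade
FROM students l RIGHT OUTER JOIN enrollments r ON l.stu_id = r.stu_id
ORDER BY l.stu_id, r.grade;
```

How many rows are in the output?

10

RIGHT JOIN keeps every row from `enrollments`; unmatched rows get NULL for `students`'s columns.
Matching on l.stu_id = r.stu_id. A NULL in a compared column never satisfies the condition.
- l row (stu_id=4): no match.
- l row (stu_id=3): no match.
- l row (stu_id=7): no match.
- l row (stu_id=4): no match.
- l row (stu_id=9): no match.
- l row (stu_id=8): matches 3 r row(s) → 3 output row(s).
- l row (stu_id=8): matches 3 r row(s) → 3 output row(s).
- 4 row(s) from r found no l partner → padded with NULL.
Total: 6 matched + 4 padded = 10 rows.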